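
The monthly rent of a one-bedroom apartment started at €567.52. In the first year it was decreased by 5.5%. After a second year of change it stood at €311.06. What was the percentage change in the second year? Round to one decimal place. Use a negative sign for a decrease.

-42.0%

After the first year: €567.52 × 0.945 = €536.3064.
Second-year multiplier: €311.06 ÷ €536.3064 ≈ 0.58.
That is a change of -42.0%.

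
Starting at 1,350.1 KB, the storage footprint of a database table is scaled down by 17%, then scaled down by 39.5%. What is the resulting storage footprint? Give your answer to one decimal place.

678.0 KB

Each change multiplies by a factor: 0.83 × 0.605 = 0.50215.
1,350.1 × 0.50215 = 677.952715 ≈ 678.0.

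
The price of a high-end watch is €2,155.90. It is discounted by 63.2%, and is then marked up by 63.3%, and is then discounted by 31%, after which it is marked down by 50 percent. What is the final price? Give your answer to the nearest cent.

€446.97

Apply the 63.2% decrease: €2,155.90 × 0.368 = €793.3712.
63.3% increase: €793.3712 × 1.633 = €1295.5751696.
31% decrease: €1295.5751696 × 0.69 = €893.946867024.
50% decrease: €893.946867024 × 0.5 = €446.973433512 ≈ €446.97.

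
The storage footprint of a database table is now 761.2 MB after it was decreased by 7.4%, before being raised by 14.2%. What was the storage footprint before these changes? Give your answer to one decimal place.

Undoing the 14.2% increase: 761.2 ÷ 1.142 ≈ 666.549912.
Undoing the 7.4% decrease: 666.549912 ÷ 0.926 ≈ 719.8 MB.

719.8 MB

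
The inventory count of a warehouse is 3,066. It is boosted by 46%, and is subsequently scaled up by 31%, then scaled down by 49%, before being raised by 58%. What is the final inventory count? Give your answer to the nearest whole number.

Each change multiplies by a factor: 1.46 × 1.31 × 0.51 × 1.58 = 1.54117308.
3,066 × 1.54117308 = 4725.23666328 ≈ 4,725.

4,725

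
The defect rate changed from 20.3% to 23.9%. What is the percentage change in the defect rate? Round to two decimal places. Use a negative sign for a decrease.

17.73%

The change is 23.9 − 20.3 = 3.6 percentage points.
Relative to the original 20.3%, that is 3.6 ÷ 20.3 ≈ 17.73%.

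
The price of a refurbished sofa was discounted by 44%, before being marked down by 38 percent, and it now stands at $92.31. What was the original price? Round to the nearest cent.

The overall multiplier applied was 0.56 × 0.62 = 0.3472.
So the original price was $92.31 ÷ 0.3472 ≈ $265.87.

$265.87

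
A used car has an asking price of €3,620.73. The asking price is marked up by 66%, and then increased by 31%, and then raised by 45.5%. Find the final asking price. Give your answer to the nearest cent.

Apply the 66% increase: €3,620.73 × 1.66 = €6010.4118.
31% increase: €6010.4118 × 1.31 = €7873.639458.
Apply the 45.5% increase: €7873.639458 × 1.455 = €11456.14541139 ≈ €11,456.15.

€11,456.15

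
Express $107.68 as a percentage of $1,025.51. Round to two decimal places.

$107.68 ÷ $1,025.51 ≈ 10.50%.

10.50%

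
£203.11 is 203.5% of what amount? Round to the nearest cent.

£99.81

£203.11 ÷ 2.035 ≈ £99.81.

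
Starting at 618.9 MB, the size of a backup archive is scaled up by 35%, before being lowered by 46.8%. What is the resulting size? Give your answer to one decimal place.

444.5 MB

Each change multiplies by a factor: 1.35 × 0.532 = 0.7182.
618.9 × 0.7182 = 444.49398 ≈ 444.5.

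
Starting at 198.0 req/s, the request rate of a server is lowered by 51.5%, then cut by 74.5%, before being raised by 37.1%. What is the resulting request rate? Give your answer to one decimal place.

33.6 req/s

Apply the 51.5% decrease: 198.0 × 0.485 = 96.03.
Apply the 74.5% decrease: 96.03 × 0.255 = 24.48765.
37.1% increase: 24.48765 × 1.371 = 33.57256815 ≈ 33.6.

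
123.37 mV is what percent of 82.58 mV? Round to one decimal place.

149.4%

123.37 mV ÷ 82.58 mV ≈ 149.4%.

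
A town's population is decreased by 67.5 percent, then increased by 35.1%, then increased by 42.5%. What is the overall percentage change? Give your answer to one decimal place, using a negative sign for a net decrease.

-37.4%

A 67.5% decrease multiplies by 0.325.
Then a 35.1% increase: 0.325 × 1.351 = 0.439075.
Then a 42.5% increase: 0.439075 × 1.425 = 0.625681875.
Overall factor 0.625681875, i.e. -37.4%.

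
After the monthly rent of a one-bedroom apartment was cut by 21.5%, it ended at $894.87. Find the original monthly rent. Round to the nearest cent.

$1139.96

The overall multiplier applied was 0.785.
So the original monthly rent was $894.87 ÷ 0.785 ≈ $1139.96.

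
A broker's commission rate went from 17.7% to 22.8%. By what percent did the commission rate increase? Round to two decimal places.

The change is 22.8 − 17.7 = 5.1 percentage points.
Relative to the original 17.7%, that is 5.1 ÷ 17.7 ≈ 28.81%.
So the commission rate rose by 28.81%.

28.81%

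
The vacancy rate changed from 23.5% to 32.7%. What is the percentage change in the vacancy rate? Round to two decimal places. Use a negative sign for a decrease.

39.15%

The change is 32.7 − 23.5 = 9.2 percentage points.
Relative to the original 23.5%, that is 9.2 ÷ 23.5 ≈ 39.15%.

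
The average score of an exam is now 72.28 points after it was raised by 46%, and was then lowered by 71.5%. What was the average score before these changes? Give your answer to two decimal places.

173.71 points

The overall multiplier applied was 1.46 × 0.285 = 0.4161.
So the original average score was 72.28 ÷ 0.4161 ≈ 173.71 points.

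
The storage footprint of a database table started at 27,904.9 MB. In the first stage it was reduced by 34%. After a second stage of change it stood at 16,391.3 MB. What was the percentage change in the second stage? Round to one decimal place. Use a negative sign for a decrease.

-11.0%

After the first stage: 27,904.9 × 0.66 = 18417.234.
Second-stage multiplier: 16,391.3 ÷ 18417.234 ≈ 0.89.
That is a change of -11.0%.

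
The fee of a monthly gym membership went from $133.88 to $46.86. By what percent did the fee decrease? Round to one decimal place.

65.0%

Change: $46.86 − $133.88 = -$87.02.
Relative to the original: -$87.02 ÷ $133.88 ≈ -65.0%.
So the fee decreased by 65.0%.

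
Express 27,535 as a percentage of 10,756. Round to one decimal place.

256.0%

27,535 ÷ 10,756 ≈ 256.0%.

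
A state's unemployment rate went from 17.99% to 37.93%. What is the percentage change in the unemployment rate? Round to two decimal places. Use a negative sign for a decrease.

110.84%

The change is 37.93 − 17.99 = 19.94 percentage points.
Relative to the original 17.99%, that is 19.94 ÷ 17.99 ≈ 110.84%.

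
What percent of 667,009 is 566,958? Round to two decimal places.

566,958 ÷ 667,009 ≈ 85.00%.

85.00%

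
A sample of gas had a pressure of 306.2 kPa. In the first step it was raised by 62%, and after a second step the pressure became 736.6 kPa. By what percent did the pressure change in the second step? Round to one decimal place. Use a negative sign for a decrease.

After the first step: 306.2 × 1.62 = 496.044.
Second-step multiplier: 736.6 ÷ 496.044 ≈ 1.48495.
That is a change of 48.5%.

48.5%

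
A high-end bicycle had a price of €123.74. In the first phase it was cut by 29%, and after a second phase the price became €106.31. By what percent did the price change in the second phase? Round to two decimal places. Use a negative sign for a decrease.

After the first phase: €123.74 × 0.71 = €87.8554.
Second-phase multiplier: €106.31 ÷ €87.8554 ≈ 1.210057.
That is a change of 21.01%.

21.01%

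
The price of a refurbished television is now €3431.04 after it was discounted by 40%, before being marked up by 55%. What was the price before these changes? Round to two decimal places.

€3689.29

Undoing the 55% increase: €3431.04 ÷ 1.55 ≈ €2213.574194.
Undoing the 40% decrease: €2213.574194 ÷ 0.6 ≈ €3689.29.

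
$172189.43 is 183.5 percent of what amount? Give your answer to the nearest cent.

$93836.20

$172189.43 ÷ 1.835 ≈ $93836.20.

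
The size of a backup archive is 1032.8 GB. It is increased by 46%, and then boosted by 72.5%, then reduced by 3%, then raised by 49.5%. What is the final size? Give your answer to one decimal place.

3772.0 GB

Apply the 46% increase: 1032.8 × 1.46 = 1507.888.
72.5% increase: 1507.888 × 1.725 = 2601.1068.
3% decrease: 2601.1068 × 0.97 = 2523.073596.
After the 49.5% increase: 2523.073596 × 1.495 = 3771.99502602 ≈ 3772.0.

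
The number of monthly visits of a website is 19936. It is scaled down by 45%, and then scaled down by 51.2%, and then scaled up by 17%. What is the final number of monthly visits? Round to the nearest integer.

6260

After the 45% decrease: 19936 × 0.55 = 10964.8.
51.2% decrease: 10964.8 × 0.488 = 5350.8224.
17% increase: 5350.8224 × 1.17 = 6260.462208 ≈ 6260.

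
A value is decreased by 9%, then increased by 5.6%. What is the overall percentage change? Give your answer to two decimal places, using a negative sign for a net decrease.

-3.90%

A 9% decrease multiplies by 0.91.
Then a 5.6% increase: 0.91 × 1.056 = 0.96096.
Overall factor 0.96096, i.e. -3.90%.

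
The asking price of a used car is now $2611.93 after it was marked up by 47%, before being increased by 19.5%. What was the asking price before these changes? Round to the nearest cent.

The overall multiplier applied was 1.47 × 1.195 = 1.75665.
So the original asking price was $2611.93 ÷ 1.75665 ≈ $1486.88.

$1486.88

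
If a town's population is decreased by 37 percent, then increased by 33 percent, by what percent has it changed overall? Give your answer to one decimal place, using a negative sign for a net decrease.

-16.2%

A 37% decrease multiplies by 0.63.
Then a 33% increase: 0.63 × 1.33 = 0.8379.
Overall factor 0.8379, i.e. -16.2%.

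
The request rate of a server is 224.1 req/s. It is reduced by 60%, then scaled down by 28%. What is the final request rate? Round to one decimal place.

64.5 req/s

Each change multiplies by a factor: 0.4 × 0.72 = 0.288.
224.1 × 0.288 = 64.5408 ≈ 64.5.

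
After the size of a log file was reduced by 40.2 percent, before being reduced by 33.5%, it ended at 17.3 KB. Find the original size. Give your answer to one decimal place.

43.5 KB

The overall multiplier applied was 0.598 × 0.665 = 0.39767.
So the original size was 17.3 ÷ 0.39767 ≈ 43.5 KB.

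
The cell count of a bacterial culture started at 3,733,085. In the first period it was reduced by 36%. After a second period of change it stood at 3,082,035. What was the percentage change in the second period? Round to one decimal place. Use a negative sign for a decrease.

29.0%

After the first period: 3,733,085 × 0.64 = 2389174.4.
Second-period multiplier: 3,082,035 ÷ 2389174.4 ≈ 1.29.
That is a change of 29.0%.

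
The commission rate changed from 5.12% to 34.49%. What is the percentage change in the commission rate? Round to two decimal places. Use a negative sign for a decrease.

573.63%

The change is 34.49 − 5.12 = 29.37 percentage points.
Relative to the original 5.12%, that is 29.37 ÷ 5.12 ≈ 573.63%.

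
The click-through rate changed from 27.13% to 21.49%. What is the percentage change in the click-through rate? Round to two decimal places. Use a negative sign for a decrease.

-20.79%

The change is 21.49 − 27.13 = -5.64 percentage points.
Relative to the original 27.13%, that is -5.64 ÷ 27.13 ≈ -20.79%.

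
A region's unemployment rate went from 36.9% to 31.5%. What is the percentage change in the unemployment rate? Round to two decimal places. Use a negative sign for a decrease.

The change is 31.5 − 36.9 = -5.4 percentage points.
Relative to the original 36.9%, that is -5.4 ÷ 36.9 ≈ -14.63%.

-14.63%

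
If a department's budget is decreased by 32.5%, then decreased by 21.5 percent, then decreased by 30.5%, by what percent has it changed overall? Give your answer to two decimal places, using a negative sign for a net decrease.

-63.17%

A 32.5% decrease multiplies by 0.675.
Then a 21.5% decrease: 0.675 × 0.785 = 0.529875.
Then a 30.5% decrease: 0.529875 × 0.695 = 0.368263125.
Overall factor 0.368263125, i.e. -63.17%.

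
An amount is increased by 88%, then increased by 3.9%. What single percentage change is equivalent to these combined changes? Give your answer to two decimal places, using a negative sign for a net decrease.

An 88% increase multiplies by 1.88.
Then a 3.9% increase: 1.88 × 1.039 = 1.95332.
Overall factor 1.95332, i.e. 95.33%.

95.33%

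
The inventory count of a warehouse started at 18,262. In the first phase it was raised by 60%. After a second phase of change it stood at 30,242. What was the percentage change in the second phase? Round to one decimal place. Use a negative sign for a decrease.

3.5%

After the first phase: 18,262 × 1.6 = 29219.2.
Second-phase multiplier: 30,242 ÷ 29219.2 ≈ 1.035.
That is a change of 3.5%.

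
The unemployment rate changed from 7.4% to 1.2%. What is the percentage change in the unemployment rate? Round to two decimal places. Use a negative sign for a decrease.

-83.78%

The change is 1.2 − 7.4 = -6.2 percentage points.
Relative to the original 7.4%, that is -6.2 ÷ 7.4 ≈ -83.78%.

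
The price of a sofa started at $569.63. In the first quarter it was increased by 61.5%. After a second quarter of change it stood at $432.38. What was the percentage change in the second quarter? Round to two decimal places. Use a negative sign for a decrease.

After the first quarter: $569.63 × 1.615 = $919.95245.
Second-quarter multiplier: $432.38 ÷ $919.95245 ≈ 0.470003.
That is a change of -53.00%.

-53.00%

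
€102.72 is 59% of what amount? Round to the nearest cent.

€102.72 ÷ 0.59 ≈ €174.10.

€174.10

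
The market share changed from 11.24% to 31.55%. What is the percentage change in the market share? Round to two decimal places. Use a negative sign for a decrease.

The change is 31.55 − 11.24 = 20.31 percentage points.
Relative to the original 11.24%, that is 20.31 ÷ 11.24 ≈ 180.69%.

180.69%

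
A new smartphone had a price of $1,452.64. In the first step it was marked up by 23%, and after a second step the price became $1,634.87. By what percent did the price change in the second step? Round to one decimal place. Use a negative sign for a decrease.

-8.5%

After the first step: $1,452.64 × 1.23 = $1786.7472.
Second-step multiplier: $1,634.87 ÷ $1786.7472 ≈ 0.915.
That is a change of -8.5%.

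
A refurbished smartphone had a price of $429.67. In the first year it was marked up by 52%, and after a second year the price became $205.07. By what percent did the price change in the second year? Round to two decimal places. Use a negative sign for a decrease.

After the first year: $429.67 × 1.52 = $653.0984.
Second-year multiplier: $205.07 ÷ $653.0984 ≈ 0.313996.
That is a change of -68.60%.

-68.60%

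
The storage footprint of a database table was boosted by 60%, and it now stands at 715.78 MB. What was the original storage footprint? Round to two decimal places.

447.36 MB

The overall multiplier applied was 1.6.
So the original storage footprint was 715.78 ÷ 1.6 ≈ 447.36 MB.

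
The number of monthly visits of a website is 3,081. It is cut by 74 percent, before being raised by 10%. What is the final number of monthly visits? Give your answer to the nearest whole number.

After the 74% decrease: 3,081 × 0.26 = 801.06.
Apply the 10% increase: 801.06 × 1.1 = 881.166 ≈ 881.

881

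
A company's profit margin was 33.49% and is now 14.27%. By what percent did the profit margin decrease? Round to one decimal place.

The change is 14.27 − 33.49 = -19.22 percentage points.
Relative to the original 33.49%, that is -19.22 ÷ 33.49 ≈ -57.4%.
So the profit margin fell by 57.4%.

57.4%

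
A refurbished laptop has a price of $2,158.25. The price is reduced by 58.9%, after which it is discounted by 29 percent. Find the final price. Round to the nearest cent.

Each change multiplies by a factor: 0.411 × 0.71 = 0.29181.
$2,158.25 × 0.29181 = $629.7989325 ≈ $629.80.

$629.80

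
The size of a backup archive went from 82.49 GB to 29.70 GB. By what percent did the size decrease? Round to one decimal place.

64.0%

Change: 29.70 − 82.49 = -52.79.
Relative to the original: -52.79 ÷ 82.49 ≈ -64.0%.
So the size decreased by 64.0%.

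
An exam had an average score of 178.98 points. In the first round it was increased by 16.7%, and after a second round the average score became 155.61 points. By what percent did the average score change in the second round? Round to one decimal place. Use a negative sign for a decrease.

After the first round: 178.98 × 1.167 = 208.86966.
Second-round multiplier: 155.61 ÷ 208.86966 ≈ 0.74501.
That is a change of -25.5%.

-25.5%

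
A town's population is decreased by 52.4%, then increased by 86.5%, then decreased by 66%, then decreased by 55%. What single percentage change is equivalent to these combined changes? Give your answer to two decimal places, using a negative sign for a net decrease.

The combined multiplier is 0.476 × 1.865 × 0.34 × 0.45 = 0.13582422.
That corresponds to a decrease of 86.42%.

-86.42%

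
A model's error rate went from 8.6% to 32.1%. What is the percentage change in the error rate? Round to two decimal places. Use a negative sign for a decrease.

273.26%

The change is 32.1 − 8.6 = 23.5 percentage points.
Relative to the original 8.6%, that is 23.5 ÷ 8.6 ≈ 273.26%.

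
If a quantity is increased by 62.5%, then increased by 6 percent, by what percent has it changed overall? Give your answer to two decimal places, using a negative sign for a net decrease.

The combined multiplier is 1.625 × 1.06 = 1.7225.
That corresponds to an increase of 72.25%.

72.25%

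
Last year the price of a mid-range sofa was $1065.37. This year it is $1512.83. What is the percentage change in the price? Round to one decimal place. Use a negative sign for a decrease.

42.0%

Change: $1512.83 − $1065.37 = $447.46.
Relative to the original: $447.46 ÷ $1065.37 ≈ 42.0%.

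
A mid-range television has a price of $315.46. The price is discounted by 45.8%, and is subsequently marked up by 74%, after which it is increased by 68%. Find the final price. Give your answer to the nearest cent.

Each change multiplies by a factor: 0.542 × 1.74 × 1.68 = 1.5843744.
$315.46 × 1.5843744 = $499.806748224 ≈ $499.81.

$499.81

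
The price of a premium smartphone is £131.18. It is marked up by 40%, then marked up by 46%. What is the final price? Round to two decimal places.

£268.13

Each change multiplies by a factor: 1.4 × 1.46 = 2.044.
£131.18 × 2.044 = £268.13192 ≈ £268.13.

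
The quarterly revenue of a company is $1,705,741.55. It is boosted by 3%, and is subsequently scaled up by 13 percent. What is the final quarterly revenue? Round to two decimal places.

After the 3% increase: $1,705,741.55 × 1.03 = $1756913.7965.
13% increase: $1756913.7965 × 1.13 = $1985312.590045 ≈ $1,985,312.59.

$1,985,312.59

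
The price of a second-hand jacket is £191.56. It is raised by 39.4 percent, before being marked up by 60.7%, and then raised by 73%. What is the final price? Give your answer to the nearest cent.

39.4% increase: £191.56 × 1.394 = £267.03464.
60.7% increase: £267.03464 × 1.607 = £429.12466648.
Apply the 73% increase: £429.12466648 × 1.73 = £742.3856730104 ≈ £742.39.

£742.39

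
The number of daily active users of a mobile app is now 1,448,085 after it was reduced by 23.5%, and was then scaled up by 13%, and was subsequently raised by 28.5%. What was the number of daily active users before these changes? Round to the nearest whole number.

The overall multiplier applied was 0.765 × 1.13 × 1.285 = 1.11081825.
So the original number of daily active users was 1,448,085 ÷ 1.11081825 ≈ 1,303,620.

1,303,620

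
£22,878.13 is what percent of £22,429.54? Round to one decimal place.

102.0%

£22,878.13 ÷ £22,429.54 ≈ 102.0%.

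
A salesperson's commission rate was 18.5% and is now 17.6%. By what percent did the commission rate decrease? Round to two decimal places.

4.86%

The change is 17.6 − 18.5 = -0.9 percentage points.
Relative to the original 18.5%, that is -0.9 ÷ 18.5 ≈ -4.86%.
So the commission rate fell by 4.86%.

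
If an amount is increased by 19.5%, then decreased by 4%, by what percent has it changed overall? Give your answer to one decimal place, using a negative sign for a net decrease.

The combined multiplier is 1.195 × 0.96 = 1.1472.
That corresponds to an increase of 14.7%.

14.7%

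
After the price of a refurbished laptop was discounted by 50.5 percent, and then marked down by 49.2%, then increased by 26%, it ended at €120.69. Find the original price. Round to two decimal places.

The overall multiplier applied was 0.495 × 0.508 × 1.26 = 0.3168396.
So the original price was €120.69 ÷ 0.3168396 ≈ €380.92.

€380.92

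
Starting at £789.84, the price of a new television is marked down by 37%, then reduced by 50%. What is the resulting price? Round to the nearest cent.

£248.80

37% decrease: £789.84 × 0.63 = £497.5992.
After the 50% decrease: £497.5992 × 0.5 = £248.7996 ≈ £248.80.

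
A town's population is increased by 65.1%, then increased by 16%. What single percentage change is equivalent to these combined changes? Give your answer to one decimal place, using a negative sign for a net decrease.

The combined multiplier is 1.651 × 1.16 = 1.91516.
That corresponds to an increase of 91.5%.

91.5%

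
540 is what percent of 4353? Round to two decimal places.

540 ÷ 4353 ≈ 12.41%.

12.41%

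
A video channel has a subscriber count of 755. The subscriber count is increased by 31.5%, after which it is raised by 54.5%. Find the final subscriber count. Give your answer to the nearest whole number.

1534

Each change multiplies by a factor: 1.315 × 1.545 = 2.031675.
755 × 2.031675 = 1533.914625 ≈ 1534.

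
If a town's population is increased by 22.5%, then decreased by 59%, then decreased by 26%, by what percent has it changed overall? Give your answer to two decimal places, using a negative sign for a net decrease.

The combined multiplier is 1.225 × 0.41 × 0.74 = 0.371665.
That corresponds to a decrease of 62.83%.

-62.83%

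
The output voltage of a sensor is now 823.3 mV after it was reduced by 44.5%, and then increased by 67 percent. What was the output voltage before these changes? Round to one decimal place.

The overall multiplier applied was 0.555 × 1.67 = 0.92685.
So the original output voltage was 823.3 ÷ 0.92685 ≈ 888.3 mV.

888.3 mV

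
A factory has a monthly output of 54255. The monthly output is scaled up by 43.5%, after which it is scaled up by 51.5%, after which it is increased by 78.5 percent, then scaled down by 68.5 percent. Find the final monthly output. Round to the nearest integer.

Apply the 43.5% increase: 54255 × 1.435 = 77855.925.
51.5% increase: 77855.925 × 1.515 = 117951.726375.
78.5% increase: 117951.726375 × 1.785 = 210543.831579375.
68.5% decrease: 210543.831579375 × 0.315 = 66321.306947503125 ≈ 66321.

66321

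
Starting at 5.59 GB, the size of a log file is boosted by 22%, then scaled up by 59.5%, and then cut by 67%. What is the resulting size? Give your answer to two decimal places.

3.59 GB

After the 22% increase: 5.59 × 1.22 = 6.8198.
After the 59.5% increase: 6.8198 × 1.595 = 10.877581.
After the 67% decrease: 10.877581 × 0.33 = 3.58960173 ≈ 3.59.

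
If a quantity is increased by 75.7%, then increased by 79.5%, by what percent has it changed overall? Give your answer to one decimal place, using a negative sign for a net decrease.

A 75.7% increase multiplies by 1.757.
Then a 79.5% increase: 1.757 × 1.795 = 3.153815.
Overall factor 3.153815, i.e. 215.4%.

215.4%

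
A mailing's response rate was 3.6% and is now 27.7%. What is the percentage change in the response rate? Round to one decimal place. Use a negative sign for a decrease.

The change is 27.7 − 3.6 = 24.1 percentage points.
Relative to the original 3.6%, that is 24.1 ÷ 3.6 ≈ 669.4%.

669.4%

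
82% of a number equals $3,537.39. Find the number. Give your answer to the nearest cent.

$4,313.89

$3,537.39 ÷ 0.82 ≈ $4,313.89.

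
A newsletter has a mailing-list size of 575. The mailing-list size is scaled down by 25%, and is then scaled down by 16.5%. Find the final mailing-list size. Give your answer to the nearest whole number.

Each change multiplies by a factor: 0.75 × 0.835 = 0.62625.
575 × 0.62625 = 360.09375 ≈ 360.

360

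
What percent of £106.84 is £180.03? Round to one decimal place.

168.5%

£180.03 ÷ £106.84 ≈ 168.5%.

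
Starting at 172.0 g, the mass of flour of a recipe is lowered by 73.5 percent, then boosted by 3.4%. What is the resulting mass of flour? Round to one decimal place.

Each change multiplies by a factor: 0.265 × 1.034 = 0.27401.
172.0 × 0.27401 = 47.12972 ≈ 47.1.

47.1 g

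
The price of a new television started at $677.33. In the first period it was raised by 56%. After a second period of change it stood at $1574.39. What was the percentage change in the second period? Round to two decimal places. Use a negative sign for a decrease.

49.00%

After the first period: $677.33 × 1.56 = $1056.6348.
Second-period multiplier: $1574.39 ÷ $1056.6348 ≈ 1.490004.
That is a change of 49.00%.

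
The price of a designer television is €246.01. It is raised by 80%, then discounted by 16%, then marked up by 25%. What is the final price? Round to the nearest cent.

€464.96

Each change multiplies by a factor: 1.8 × 0.84 × 1.25 = 1.89.
€246.01 × 1.89 = €464.9589 ≈ €464.96.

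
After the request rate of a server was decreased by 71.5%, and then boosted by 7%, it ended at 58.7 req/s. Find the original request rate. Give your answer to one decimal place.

The overall multiplier applied was 0.285 × 1.07 = 0.30495.
So the original request rate was 58.7 ÷ 0.30495 ≈ 192.5 req/s.

192.5 req/s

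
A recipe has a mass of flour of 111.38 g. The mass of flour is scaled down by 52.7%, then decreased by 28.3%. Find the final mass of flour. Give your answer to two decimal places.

37.77 g

Each change multiplies by a factor: 0.473 × 0.717 = 0.339141.
111.38 × 0.339141 = 37.77352458 ≈ 37.77.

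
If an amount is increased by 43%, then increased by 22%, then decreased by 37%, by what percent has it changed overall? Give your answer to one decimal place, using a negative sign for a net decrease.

A 43% increase multiplies by 1.43.
Then a 22% increase: 1.43 × 1.22 = 1.7446.
Then a 37% decrease: 1.7446 × 0.63 = 1.099098.
Overall factor 1.099098, i.e. 9.9%.

9.9%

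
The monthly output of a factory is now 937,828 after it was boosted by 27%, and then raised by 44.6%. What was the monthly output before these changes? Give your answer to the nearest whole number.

The overall multiplier applied was 1.27 × 1.446 = 1.83642.
So the original monthly output was 937,828 ÷ 1.83642 ≈ 510,683.

510,683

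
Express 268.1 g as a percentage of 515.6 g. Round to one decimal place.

52.0%

268.1 g ÷ 515.6 g ≈ 52.0%.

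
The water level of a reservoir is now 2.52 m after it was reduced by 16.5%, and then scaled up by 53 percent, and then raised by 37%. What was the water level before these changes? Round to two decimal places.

1.44 m

Undoing the 37% increase: 2.52 ÷ 1.37 ≈ 1.839416.
Undoing the 53% increase: 1.839416 ÷ 1.53 ≈ 1.202233.
Undoing the 16.5% decrease: 1.202233 ÷ 0.835 ≈ 1.44 m.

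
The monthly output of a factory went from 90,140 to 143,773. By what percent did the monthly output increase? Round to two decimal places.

Change: 143,773 − 90,140 = 53,633.
Relative to the original: 53,633 ÷ 90,140 ≈ 59.50%.
So the monthly output increased by 59.50%.

59.50%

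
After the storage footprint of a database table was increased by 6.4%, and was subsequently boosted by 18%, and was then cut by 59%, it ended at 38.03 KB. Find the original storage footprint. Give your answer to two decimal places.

73.88 KB

Undoing the 59% decrease: 38.03 ÷ 0.41 ≈ 92.756098.
Undoing the 18% increase: 92.756098 ÷ 1.18 ≈ 78.606863.
Undoing the 6.4% increase: 78.606863 ÷ 1.064 ≈ 73.88 KB.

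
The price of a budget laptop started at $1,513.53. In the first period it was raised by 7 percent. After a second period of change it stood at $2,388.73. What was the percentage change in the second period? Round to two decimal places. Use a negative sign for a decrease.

47.50%

After the first period: $1,513.53 × 1.07 = $1619.4771.
Second-period multiplier: $2,388.73 ÷ $1619.4771 ≈ 1.475001.
That is a change of 47.50%.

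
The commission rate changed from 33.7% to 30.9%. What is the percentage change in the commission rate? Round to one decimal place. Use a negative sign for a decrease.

The change is 30.9 − 33.7 = -2.8 percentage points.
Relative to the original 33.7%, that is -2.8 ÷ 33.7 ≈ -8.3%.

-8.3%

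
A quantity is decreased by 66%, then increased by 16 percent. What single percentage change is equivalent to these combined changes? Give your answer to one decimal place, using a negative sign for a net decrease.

The combined multiplier is 0.34 × 1.16 = 0.3944.
That corresponds to a decrease of 60.6%.

-60.6%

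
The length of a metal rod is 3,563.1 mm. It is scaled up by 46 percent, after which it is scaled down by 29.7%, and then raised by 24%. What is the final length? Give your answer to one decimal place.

Apply the 46% increase: 3,563.1 × 1.46 = 5202.126.
29.7% decrease: 5202.126 × 0.703 = 3657.094578.
After the 24% increase: 3657.094578 × 1.24 = 4534.79727672 ≈ 4,534.8.

4,534.8 mm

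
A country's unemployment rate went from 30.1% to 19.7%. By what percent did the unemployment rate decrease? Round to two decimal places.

34.55%

The change is 19.7 − 30.1 = -10.4 percentage points.
Relative to the original 30.1%, that is -10.4 ÷ 30.1 ≈ -34.55%.
So the unemployment rate fell by 34.55%.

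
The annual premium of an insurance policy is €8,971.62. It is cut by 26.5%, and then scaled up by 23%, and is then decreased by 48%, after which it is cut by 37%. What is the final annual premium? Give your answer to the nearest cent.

€2,657.10

Apply the 26.5% decrease: €8,971.62 × 0.735 = €6594.1407.
Apply the 23% increase: €6594.1407 × 1.23 = €8110.793061.
Apply the 48% decrease: €8110.793061 × 0.52 = €4217.61239172.
Apply the 37% decrease: €4217.61239172 × 0.63 = €2657.0958067836 ≈ €2,657.10.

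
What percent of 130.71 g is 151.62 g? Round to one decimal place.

116.0%

151.62 g ÷ 130.71 g ≈ 116.0%.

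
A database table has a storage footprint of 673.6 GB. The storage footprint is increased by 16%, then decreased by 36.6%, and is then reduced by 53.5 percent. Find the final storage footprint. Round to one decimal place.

Apply the 16% increase: 673.6 × 1.16 = 781.376.
Apply the 36.6% decrease: 781.376 × 0.634 = 495.392384.
53.5% decrease: 495.392384 × 0.465 = 230.35745856 ≈ 230.4.

230.4 GB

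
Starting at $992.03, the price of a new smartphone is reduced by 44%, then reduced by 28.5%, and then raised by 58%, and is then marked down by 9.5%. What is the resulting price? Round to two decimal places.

After the 44% decrease: $992.03 × 0.56 = $555.5368.
28.5% decrease: $555.5368 × 0.715 = $397.208812.
After the 58% increase: $397.208812 × 1.58 = $627.58992296.
Apply the 9.5% decrease: $627.58992296 × 0.905 = $567.9688802788 ≈ $567.97.

$567.97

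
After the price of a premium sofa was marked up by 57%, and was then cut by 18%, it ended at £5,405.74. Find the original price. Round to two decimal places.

The overall multiplier applied was 1.57 × 0.82 = 1.2874.
So the original price was £5,405.74 ÷ 1.2874 ≈ £4,198.96.

£4,198.96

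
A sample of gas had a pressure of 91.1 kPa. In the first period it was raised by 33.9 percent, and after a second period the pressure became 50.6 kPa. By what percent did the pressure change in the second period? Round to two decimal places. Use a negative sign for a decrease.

After the first period: 91.1 × 1.339 = 121.9829.
Second-period multiplier: 50.6 ÷ 121.9829 ≈ 0.414812.
That is a change of -58.52%.

-58.52%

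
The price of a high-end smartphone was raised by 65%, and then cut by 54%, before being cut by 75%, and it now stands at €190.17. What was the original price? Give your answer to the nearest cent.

The overall multiplier applied was 1.65 × 0.46 × 0.25 = 0.18975.
So the original price was €190.17 ÷ 0.18975 ≈ €1002.21.

€1002.21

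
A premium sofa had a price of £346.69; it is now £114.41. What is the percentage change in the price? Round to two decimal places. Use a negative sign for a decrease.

-67.00%

Change: £114.41 − £346.69 = -£232.28.
Relative to the original: -£232.28 ÷ £346.69 ≈ -67.00%.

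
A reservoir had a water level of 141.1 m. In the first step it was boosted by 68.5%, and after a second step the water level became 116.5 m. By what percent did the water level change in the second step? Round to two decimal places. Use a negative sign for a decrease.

After the first step: 141.1 × 1.685 = 237.7535.
Second-step multiplier: 116.5 ÷ 237.7535 ≈ 0.490003.
That is a change of -51.00%.

-51.00%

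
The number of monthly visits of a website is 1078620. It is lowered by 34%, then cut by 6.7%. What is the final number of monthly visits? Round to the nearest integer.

664193

Each change multiplies by a factor: 0.66 × 0.933 = 0.61578.
1078620 × 0.61578 = 664192.6236 ≈ 664193.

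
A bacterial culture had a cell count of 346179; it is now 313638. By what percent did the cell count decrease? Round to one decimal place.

Change: 313638 − 346179 = -32541.
Relative to the original: -32541 ÷ 346179 ≈ -9.4%.
So the cell count decreased by 9.4%.

9.4%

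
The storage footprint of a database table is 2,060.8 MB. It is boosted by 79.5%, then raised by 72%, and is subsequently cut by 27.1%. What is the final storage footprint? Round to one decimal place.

Each change multiplies by a factor: 1.795 × 1.72 × 0.729 = 2.2507146.
2,060.8 × 2.2507146 = 4638.27264768 ≈ 4,638.3.

4,638.3 MB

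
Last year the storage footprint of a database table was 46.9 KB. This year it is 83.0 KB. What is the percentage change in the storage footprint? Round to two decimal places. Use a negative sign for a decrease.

Change: 83.0 − 46.9 = 36.1.
Relative to the original: 36.1 ÷ 46.9 ≈ 76.97%.

76.97%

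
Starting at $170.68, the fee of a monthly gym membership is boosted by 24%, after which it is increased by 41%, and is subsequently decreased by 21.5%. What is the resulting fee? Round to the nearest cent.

$234.26

Each change multiplies by a factor: 1.24 × 1.41 × 0.785 = 1.372494.
$170.68 × 1.372494 = $234.25727592 ≈ $234.26.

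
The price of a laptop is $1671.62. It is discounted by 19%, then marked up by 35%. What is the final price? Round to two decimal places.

$1827.92

Each change multiplies by a factor: 0.81 × 1.35 = 1.0935.
$1671.62 × 1.0935 = $1827.91647 ≈ $1827.92.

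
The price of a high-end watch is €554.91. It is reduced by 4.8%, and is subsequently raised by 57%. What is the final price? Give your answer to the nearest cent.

€829.39

Apply the 4.8% decrease: €554.91 × 0.952 = €528.27432.
57% increase: €528.27432 × 1.57 = €829.3906824 ≈ €829.39.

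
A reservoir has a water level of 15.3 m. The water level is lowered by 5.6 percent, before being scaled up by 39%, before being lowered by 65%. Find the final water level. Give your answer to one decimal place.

7.0 m

Each change multiplies by a factor: 0.944 × 1.39 × 0.35 = 0.459256.
15.3 × 0.459256 = 7.0266168 ≈ 7.0.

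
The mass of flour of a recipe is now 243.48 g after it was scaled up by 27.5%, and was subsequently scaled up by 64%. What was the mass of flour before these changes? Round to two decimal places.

116.44 g

Undoing the 64% increase: 243.48 ÷ 1.64 ≈ 148.463415.
Undoing the 27.5% increase: 148.463415 ÷ 1.275 ≈ 116.44 g.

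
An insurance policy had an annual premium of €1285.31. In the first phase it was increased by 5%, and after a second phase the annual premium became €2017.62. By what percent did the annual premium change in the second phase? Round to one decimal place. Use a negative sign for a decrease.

After the first phase: €1285.31 × 1.05 = €1349.5755.
Second-phase multiplier: €2017.62 ÷ €1349.5755 ≈ 1.495.
That is a change of 49.5%.

49.5%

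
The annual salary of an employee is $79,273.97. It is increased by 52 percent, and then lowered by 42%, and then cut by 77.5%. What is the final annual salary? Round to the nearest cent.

$15,724.78

Each change multiplies by a factor: 1.52 × 0.58 × 0.225 = 0.19836.
$79,273.97 × 0.19836 = $15724.7846892 ≈ $15,724.78.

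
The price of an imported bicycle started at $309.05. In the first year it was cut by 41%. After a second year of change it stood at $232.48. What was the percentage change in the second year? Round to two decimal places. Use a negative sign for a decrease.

27.50%

After the first year: $309.05 × 0.59 = $182.3395.
Second-year multiplier: $232.48 ÷ $182.3395 ≈ 1.274984.
That is a change of 27.50%.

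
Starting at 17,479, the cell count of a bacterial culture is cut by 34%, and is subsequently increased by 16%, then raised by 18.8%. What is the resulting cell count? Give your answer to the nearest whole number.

15,898

34% decrease: 17,479 × 0.66 = 11536.14.
Apply the 16% increase: 11536.14 × 1.16 = 13381.9224.
18.8% increase: 13381.9224 × 1.188 = 15897.7238112 ≈ 15,898.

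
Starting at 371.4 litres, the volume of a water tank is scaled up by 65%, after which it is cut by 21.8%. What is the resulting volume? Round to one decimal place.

After the 65% increase: 371.4 × 1.65 = 612.81.
After the 21.8% decrease: 612.81 × 0.782 = 479.21742 ≈ 479.2.

479.2 litres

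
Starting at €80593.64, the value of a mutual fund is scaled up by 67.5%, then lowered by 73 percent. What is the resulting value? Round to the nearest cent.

67.5% increase: €80593.64 × 1.675 = €134994.347.
After the 73% decrease: €134994.347 × 0.27 = €36448.47369 ≈ €36448.47.

€36448.47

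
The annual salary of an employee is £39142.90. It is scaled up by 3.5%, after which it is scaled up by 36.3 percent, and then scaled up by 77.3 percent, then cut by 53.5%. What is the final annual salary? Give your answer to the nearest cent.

Each change multiplies by a factor: 1.035 × 1.363 × 1.773 × 0.465 = 1.163048683725.
£39142.90 × 1.163048683725 = £45525.0983221793025 ≈ £45525.10.

£45525.10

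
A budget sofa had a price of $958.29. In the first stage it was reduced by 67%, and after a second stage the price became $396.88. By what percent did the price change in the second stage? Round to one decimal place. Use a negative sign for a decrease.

After the first stage: $958.29 × 0.33 = $316.2357.
Second-stage multiplier: $396.88 ÷ $316.2357 ≈ 1.25501.
That is a change of 25.5%.

25.5%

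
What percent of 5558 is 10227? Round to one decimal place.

10227 ÷ 5558 ≈ 184.0%.

184.0%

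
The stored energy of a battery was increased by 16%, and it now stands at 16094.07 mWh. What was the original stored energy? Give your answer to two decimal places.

13874.20 mWh

The overall multiplier applied was 1.16.
So the original stored energy was 16094.07 ÷ 1.16 ≈ 13874.20 mWh.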